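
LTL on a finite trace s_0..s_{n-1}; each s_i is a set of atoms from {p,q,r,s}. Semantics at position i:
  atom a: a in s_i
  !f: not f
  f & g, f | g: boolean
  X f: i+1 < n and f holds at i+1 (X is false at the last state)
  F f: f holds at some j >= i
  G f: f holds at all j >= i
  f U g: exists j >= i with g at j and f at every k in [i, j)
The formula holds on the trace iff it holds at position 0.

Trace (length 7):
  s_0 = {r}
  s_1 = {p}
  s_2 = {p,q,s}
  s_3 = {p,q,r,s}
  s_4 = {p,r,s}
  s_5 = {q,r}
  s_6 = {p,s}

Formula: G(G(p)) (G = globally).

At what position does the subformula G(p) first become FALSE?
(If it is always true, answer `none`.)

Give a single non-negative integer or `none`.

s_0={r}: G(p)=False p=False
s_1={p}: G(p)=False p=True
s_2={p,q,s}: G(p)=False p=True
s_3={p,q,r,s}: G(p)=False p=True
s_4={p,r,s}: G(p)=False p=True
s_5={q,r}: G(p)=False p=False
s_6={p,s}: G(p)=True p=True
G(G(p)) holds globally = False
First violation at position 0.

Answer: 0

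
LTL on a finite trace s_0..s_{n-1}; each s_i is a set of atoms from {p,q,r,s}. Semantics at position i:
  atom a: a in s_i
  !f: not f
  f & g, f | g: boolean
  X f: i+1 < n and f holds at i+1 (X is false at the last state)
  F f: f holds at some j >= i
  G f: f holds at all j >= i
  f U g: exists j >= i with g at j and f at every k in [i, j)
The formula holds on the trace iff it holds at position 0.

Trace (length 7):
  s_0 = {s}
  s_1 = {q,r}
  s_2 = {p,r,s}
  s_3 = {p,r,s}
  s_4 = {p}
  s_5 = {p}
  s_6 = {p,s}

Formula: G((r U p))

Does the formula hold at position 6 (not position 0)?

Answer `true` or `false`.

Answer: true

Derivation:
s_0={s}: G((r U p))=False (r U p)=False r=False p=False
s_1={q,r}: G((r U p))=True (r U p)=True r=True p=False
s_2={p,r,s}: G((r U p))=True (r U p)=True r=True p=True
s_3={p,r,s}: G((r U p))=True (r U p)=True r=True p=True
s_4={p}: G((r U p))=True (r U p)=True r=False p=True
s_5={p}: G((r U p))=True (r U p)=True r=False p=True
s_6={p,s}: G((r U p))=True (r U p)=True r=False p=True
Evaluating at position 6: result = True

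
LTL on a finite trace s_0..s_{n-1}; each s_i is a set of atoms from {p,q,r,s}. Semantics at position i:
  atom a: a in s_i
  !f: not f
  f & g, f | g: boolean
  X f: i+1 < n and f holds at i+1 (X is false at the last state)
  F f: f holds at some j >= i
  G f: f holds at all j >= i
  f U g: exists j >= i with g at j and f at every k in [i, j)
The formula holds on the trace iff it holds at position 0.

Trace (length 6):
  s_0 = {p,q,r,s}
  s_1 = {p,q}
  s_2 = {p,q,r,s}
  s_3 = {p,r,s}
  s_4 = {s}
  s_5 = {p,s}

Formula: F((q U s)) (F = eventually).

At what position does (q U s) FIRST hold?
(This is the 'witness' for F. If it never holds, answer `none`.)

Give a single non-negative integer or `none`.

s_0={p,q,r,s}: (q U s)=True q=True s=True
s_1={p,q}: (q U s)=True q=True s=False
s_2={p,q,r,s}: (q U s)=True q=True s=True
s_3={p,r,s}: (q U s)=True q=False s=True
s_4={s}: (q U s)=True q=False s=True
s_5={p,s}: (q U s)=True q=False s=True
F((q U s)) holds; first witness at position 0.

Answer: 0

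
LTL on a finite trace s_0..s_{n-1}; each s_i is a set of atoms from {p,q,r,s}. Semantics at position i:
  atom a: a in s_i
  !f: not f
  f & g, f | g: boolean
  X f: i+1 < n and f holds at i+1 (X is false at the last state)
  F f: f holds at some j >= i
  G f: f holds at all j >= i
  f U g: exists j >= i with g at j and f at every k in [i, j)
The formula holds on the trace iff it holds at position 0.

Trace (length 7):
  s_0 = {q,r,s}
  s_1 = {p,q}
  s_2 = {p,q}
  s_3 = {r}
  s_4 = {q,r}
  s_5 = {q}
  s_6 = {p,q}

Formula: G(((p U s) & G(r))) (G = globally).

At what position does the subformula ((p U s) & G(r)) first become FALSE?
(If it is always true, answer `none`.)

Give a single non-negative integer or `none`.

Answer: 0

Derivation:
s_0={q,r,s}: ((p U s) & G(r))=False (p U s)=True p=False s=True G(r)=False r=True
s_1={p,q}: ((p U s) & G(r))=False (p U s)=False p=True s=False G(r)=False r=False
s_2={p,q}: ((p U s) & G(r))=False (p U s)=False p=True s=False G(r)=False r=False
s_3={r}: ((p U s) & G(r))=False (p U s)=False p=False s=False G(r)=False r=True
s_4={q,r}: ((p U s) & G(r))=False (p U s)=False p=False s=False G(r)=False r=True
s_5={q}: ((p U s) & G(r))=False (p U s)=False p=False s=False G(r)=False r=False
s_6={p,q}: ((p U s) & G(r))=False (p U s)=False p=True s=False G(r)=False r=False
G(((p U s) & G(r))) holds globally = False
First violation at position 0.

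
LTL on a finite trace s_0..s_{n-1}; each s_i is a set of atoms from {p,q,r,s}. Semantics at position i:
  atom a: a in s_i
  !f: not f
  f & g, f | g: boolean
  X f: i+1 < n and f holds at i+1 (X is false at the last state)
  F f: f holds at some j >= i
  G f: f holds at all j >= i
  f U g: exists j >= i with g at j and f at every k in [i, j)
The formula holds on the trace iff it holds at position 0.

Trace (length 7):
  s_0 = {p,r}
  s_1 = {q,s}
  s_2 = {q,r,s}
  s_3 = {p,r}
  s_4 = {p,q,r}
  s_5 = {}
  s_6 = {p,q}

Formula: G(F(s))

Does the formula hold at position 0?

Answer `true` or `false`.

Answer: false

Derivation:
s_0={p,r}: G(F(s))=False F(s)=True s=False
s_1={q,s}: G(F(s))=False F(s)=True s=True
s_2={q,r,s}: G(F(s))=False F(s)=True s=True
s_3={p,r}: G(F(s))=False F(s)=False s=False
s_4={p,q,r}: G(F(s))=False F(s)=False s=False
s_5={}: G(F(s))=False F(s)=False s=False
s_6={p,q}: G(F(s))=False F(s)=False s=False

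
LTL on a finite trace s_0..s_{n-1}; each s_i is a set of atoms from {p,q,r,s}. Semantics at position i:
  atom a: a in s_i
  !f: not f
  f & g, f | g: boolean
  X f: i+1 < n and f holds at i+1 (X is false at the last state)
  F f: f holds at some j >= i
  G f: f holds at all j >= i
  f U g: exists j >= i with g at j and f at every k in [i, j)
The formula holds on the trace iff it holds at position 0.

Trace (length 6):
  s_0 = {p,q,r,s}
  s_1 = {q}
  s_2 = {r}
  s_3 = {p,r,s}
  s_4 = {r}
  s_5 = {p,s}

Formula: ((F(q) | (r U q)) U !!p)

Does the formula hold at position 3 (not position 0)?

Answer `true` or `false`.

Answer: true

Derivation:
s_0={p,q,r,s}: ((F(q) | (r U q)) U !!p)=True (F(q) | (r U q))=True F(q)=True q=True (r U q)=True r=True !!p=True !p=False p=True
s_1={q}: ((F(q) | (r U q)) U !!p)=False (F(q) | (r U q))=True F(q)=True q=True (r U q)=True r=False !!p=False !p=True p=False
s_2={r}: ((F(q) | (r U q)) U !!p)=False (F(q) | (r U q))=False F(q)=False q=False (r U q)=False r=True !!p=False !p=True p=False
s_3={p,r,s}: ((F(q) | (r U q)) U !!p)=True (F(q) | (r U q))=False F(q)=False q=False (r U q)=False r=True !!p=True !p=False p=True
s_4={r}: ((F(q) | (r U q)) U !!p)=False (F(q) | (r U q))=False F(q)=False q=False (r U q)=False r=True !!p=False !p=True p=False
s_5={p,s}: ((F(q) | (r U q)) U !!p)=True (F(q) | (r U q))=False F(q)=False q=False (r U q)=False r=False !!p=True !p=False p=True
Evaluating at position 3: result = True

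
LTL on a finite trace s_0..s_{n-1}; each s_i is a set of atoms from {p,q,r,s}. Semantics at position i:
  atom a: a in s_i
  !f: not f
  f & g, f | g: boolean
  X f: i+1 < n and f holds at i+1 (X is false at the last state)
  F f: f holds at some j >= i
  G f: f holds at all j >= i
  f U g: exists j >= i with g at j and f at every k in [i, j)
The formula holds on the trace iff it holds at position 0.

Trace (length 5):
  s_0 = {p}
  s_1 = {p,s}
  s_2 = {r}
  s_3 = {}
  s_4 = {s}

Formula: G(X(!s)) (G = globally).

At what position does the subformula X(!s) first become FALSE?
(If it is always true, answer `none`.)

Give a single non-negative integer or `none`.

s_0={p}: X(!s)=False !s=True s=False
s_1={p,s}: X(!s)=True !s=False s=True
s_2={r}: X(!s)=True !s=True s=False
s_3={}: X(!s)=False !s=True s=False
s_4={s}: X(!s)=False !s=False s=True
G(X(!s)) holds globally = False
First violation at position 0.

Answer: 0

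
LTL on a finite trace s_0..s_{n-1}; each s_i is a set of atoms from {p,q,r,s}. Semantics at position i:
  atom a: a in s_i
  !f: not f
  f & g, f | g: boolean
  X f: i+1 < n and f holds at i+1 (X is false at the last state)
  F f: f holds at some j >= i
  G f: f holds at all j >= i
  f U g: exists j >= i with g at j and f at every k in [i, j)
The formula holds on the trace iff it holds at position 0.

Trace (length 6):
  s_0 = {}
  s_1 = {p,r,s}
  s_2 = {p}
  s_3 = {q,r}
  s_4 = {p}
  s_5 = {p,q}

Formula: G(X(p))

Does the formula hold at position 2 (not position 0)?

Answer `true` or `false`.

s_0={}: G(X(p))=False X(p)=True p=False
s_1={p,r,s}: G(X(p))=False X(p)=True p=True
s_2={p}: G(X(p))=False X(p)=False p=True
s_3={q,r}: G(X(p))=False X(p)=True p=False
s_4={p}: G(X(p))=False X(p)=True p=True
s_5={p,q}: G(X(p))=False X(p)=False p=True
Evaluating at position 2: result = False

Answer: false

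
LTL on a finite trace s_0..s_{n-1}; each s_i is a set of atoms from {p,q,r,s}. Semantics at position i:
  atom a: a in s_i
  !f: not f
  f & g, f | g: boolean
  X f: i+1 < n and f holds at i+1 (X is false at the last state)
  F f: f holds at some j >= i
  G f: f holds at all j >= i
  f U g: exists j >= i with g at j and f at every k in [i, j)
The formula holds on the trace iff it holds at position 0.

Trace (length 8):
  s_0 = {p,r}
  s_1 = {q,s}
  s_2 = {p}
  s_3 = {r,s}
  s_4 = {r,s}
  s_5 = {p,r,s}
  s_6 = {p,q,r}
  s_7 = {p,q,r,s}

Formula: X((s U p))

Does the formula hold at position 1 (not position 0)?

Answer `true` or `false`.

s_0={p,r}: X((s U p))=True (s U p)=True s=False p=True
s_1={q,s}: X((s U p))=True (s U p)=True s=True p=False
s_2={p}: X((s U p))=True (s U p)=True s=False p=True
s_3={r,s}: X((s U p))=True (s U p)=True s=True p=False
s_4={r,s}: X((s U p))=True (s U p)=True s=True p=False
s_5={p,r,s}: X((s U p))=True (s U p)=True s=True p=True
s_6={p,q,r}: X((s U p))=True (s U p)=True s=False p=True
s_7={p,q,r,s}: X((s U p))=False (s U p)=True s=True p=True
Evaluating at position 1: result = True

Answer: true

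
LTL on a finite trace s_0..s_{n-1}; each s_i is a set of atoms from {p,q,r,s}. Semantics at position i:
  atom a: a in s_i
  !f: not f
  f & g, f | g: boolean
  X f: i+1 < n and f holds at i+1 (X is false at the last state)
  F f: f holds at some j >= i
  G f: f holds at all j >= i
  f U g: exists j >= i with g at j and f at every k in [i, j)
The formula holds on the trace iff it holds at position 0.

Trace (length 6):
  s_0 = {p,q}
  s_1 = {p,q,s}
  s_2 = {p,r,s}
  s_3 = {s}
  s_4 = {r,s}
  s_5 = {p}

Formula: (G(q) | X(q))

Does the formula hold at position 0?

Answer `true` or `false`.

s_0={p,q}: (G(q) | X(q))=True G(q)=False q=True X(q)=True
s_1={p,q,s}: (G(q) | X(q))=False G(q)=False q=True X(q)=False
s_2={p,r,s}: (G(q) | X(q))=False G(q)=False q=False X(q)=False
s_3={s}: (G(q) | X(q))=False G(q)=False q=False X(q)=False
s_4={r,s}: (G(q) | X(q))=False G(q)=False q=False X(q)=False
s_5={p}: (G(q) | X(q))=False G(q)=False q=False X(q)=False

Answer: true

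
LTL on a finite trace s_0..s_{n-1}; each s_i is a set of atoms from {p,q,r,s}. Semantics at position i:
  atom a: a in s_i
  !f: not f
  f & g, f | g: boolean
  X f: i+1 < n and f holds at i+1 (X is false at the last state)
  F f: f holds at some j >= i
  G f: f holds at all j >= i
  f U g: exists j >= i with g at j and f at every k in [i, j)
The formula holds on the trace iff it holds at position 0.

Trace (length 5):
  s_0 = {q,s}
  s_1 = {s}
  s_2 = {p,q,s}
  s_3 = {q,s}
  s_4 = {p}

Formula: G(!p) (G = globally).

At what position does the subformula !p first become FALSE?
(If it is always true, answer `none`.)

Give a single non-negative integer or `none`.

s_0={q,s}: !p=True p=False
s_1={s}: !p=True p=False
s_2={p,q,s}: !p=False p=True
s_3={q,s}: !p=True p=False
s_4={p}: !p=False p=True
G(!p) holds globally = False
First violation at position 2.

Answer: 2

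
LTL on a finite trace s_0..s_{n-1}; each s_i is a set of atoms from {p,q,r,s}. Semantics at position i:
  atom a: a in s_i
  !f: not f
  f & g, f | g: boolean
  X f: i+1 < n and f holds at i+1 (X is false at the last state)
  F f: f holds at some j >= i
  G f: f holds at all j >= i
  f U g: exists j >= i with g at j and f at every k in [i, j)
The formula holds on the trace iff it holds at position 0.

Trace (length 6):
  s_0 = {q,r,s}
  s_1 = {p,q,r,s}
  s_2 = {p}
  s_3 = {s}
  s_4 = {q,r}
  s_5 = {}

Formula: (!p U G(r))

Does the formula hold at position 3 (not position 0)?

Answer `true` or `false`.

s_0={q,r,s}: (!p U G(r))=False !p=True p=False G(r)=False r=True
s_1={p,q,r,s}: (!p U G(r))=False !p=False p=True G(r)=False r=True
s_2={p}: (!p U G(r))=False !p=False p=True G(r)=False r=False
s_3={s}: (!p U G(r))=False !p=True p=False G(r)=False r=False
s_4={q,r}: (!p U G(r))=False !p=True p=False G(r)=False r=True
s_5={}: (!p U G(r))=False !p=True p=False G(r)=False r=False
Evaluating at position 3: result = False

Answer: false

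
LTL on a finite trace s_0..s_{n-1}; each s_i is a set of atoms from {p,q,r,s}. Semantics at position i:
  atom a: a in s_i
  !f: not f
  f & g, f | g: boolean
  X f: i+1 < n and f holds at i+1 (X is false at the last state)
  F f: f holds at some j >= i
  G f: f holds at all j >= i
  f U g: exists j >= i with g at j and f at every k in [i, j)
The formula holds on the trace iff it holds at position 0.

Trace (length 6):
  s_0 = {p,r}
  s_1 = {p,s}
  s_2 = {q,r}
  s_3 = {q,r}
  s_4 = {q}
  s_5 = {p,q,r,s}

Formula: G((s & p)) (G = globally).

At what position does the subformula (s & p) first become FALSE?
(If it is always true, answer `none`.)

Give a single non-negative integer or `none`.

Answer: 0

Derivation:
s_0={p,r}: (s & p)=False s=False p=True
s_1={p,s}: (s & p)=True s=True p=True
s_2={q,r}: (s & p)=False s=False p=False
s_3={q,r}: (s & p)=False s=False p=False
s_4={q}: (s & p)=False s=False p=False
s_5={p,q,r,s}: (s & p)=True s=True p=True
G((s & p)) holds globally = False
First violation at position 0.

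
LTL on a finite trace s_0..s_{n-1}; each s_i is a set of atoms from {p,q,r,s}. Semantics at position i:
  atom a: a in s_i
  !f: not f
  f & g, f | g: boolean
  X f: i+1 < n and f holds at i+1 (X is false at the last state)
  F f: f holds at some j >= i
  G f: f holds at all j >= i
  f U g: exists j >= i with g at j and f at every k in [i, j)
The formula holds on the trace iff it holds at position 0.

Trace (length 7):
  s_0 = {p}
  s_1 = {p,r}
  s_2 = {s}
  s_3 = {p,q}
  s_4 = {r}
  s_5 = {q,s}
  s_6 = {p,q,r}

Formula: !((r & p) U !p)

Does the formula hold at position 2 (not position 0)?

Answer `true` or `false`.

s_0={p}: !((r & p) U !p)=True ((r & p) U !p)=False (r & p)=False r=False p=True !p=False
s_1={p,r}: !((r & p) U !p)=False ((r & p) U !p)=True (r & p)=True r=True p=True !p=False
s_2={s}: !((r & p) U !p)=False ((r & p) U !p)=True (r & p)=False r=False p=False !p=True
s_3={p,q}: !((r & p) U !p)=True ((r & p) U !p)=False (r & p)=False r=False p=True !p=False
s_4={r}: !((r & p) U !p)=False ((r & p) U !p)=True (r & p)=False r=True p=False !p=True
s_5={q,s}: !((r & p) U !p)=False ((r & p) U !p)=True (r & p)=False r=False p=False !p=True
s_6={p,q,r}: !((r & p) U !p)=True ((r & p) U !p)=False (r & p)=True r=True p=True !p=False
Evaluating at position 2: result = False

Answer: false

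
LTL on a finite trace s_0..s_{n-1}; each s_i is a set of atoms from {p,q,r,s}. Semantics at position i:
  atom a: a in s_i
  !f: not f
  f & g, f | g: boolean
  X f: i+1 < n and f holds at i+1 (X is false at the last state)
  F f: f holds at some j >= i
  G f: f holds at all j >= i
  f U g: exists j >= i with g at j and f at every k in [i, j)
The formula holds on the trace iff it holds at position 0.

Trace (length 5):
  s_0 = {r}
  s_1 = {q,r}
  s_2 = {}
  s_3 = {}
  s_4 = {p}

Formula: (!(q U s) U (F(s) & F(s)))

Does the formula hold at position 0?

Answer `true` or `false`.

Answer: false

Derivation:
s_0={r}: (!(q U s) U (F(s) & F(s)))=False !(q U s)=True (q U s)=False q=False s=False (F(s) & F(s))=False F(s)=False
s_1={q,r}: (!(q U s) U (F(s) & F(s)))=False !(q U s)=True (q U s)=False q=True s=False (F(s) & F(s))=False F(s)=False
s_2={}: (!(q U s) U (F(s) & F(s)))=False !(q U s)=True (q U s)=False q=False s=False (F(s) & F(s))=False F(s)=False
s_3={}: (!(q U s) U (F(s) & F(s)))=False !(q U s)=True (q U s)=False q=False s=False (F(s) & F(s))=False F(s)=False
s_4={p}: (!(q U s) U (F(s) & F(s)))=False !(q U s)=True (q U s)=False q=False s=False (F(s) & F(s))=False F(s)=False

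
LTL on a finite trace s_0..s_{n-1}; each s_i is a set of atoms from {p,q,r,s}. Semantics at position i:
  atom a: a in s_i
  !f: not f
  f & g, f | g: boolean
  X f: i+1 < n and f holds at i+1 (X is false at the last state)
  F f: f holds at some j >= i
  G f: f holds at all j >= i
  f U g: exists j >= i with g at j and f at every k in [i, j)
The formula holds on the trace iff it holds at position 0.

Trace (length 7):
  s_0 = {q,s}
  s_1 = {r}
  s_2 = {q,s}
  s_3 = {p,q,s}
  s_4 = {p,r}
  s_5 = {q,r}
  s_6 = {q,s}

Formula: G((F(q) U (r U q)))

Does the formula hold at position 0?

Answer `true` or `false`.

s_0={q,s}: G((F(q) U (r U q)))=True (F(q) U (r U q))=True F(q)=True q=True (r U q)=True r=False
s_1={r}: G((F(q) U (r U q)))=True (F(q) U (r U q))=True F(q)=True q=False (r U q)=True r=True
s_2={q,s}: G((F(q) U (r U q)))=True (F(q) U (r U q))=True F(q)=True q=True (r U q)=True r=False
s_3={p,q,s}: G((F(q) U (r U q)))=True (F(q) U (r U q))=True F(q)=True q=True (r U q)=True r=False
s_4={p,r}: G((F(q) U (r U q)))=True (F(q) U (r U q))=True F(q)=True q=False (r U q)=True r=True
s_5={q,r}: G((F(q) U (r U q)))=True (F(q) U (r U q))=True F(q)=True q=True (r U q)=True r=True
s_6={q,s}: G((F(q) U (r U q)))=True (F(q) U (r U q))=True F(q)=True q=True (r U q)=True r=False

Answer: true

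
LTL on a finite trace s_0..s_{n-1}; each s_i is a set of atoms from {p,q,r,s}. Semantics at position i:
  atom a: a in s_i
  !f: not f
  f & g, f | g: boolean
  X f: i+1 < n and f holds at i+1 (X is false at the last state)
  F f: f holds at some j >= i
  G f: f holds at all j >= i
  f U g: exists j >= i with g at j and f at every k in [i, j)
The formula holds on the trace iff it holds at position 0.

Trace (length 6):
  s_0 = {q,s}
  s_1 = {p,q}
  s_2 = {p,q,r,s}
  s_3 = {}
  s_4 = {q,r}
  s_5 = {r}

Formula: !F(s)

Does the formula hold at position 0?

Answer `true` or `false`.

s_0={q,s}: !F(s)=False F(s)=True s=True
s_1={p,q}: !F(s)=False F(s)=True s=False
s_2={p,q,r,s}: !F(s)=False F(s)=True s=True
s_3={}: !F(s)=True F(s)=False s=False
s_4={q,r}: !F(s)=True F(s)=False s=False
s_5={r}: !F(s)=True F(s)=False s=False

Answer: false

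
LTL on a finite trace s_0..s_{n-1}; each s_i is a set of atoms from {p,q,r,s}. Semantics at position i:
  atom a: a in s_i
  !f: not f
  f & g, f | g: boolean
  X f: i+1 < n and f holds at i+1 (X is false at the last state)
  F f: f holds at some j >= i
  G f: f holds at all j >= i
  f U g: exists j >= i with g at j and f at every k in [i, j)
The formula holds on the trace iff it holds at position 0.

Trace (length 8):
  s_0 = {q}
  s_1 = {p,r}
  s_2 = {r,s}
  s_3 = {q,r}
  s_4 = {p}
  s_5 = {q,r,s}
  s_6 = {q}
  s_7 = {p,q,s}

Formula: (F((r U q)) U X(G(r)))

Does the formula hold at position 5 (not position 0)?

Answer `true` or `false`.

s_0={q}: (F((r U q)) U X(G(r)))=False F((r U q))=True (r U q)=True r=False q=True X(G(r))=False G(r)=False
s_1={p,r}: (F((r U q)) U X(G(r)))=False F((r U q))=True (r U q)=True r=True q=False X(G(r))=False G(r)=False
s_2={r,s}: (F((r U q)) U X(G(r)))=False F((r U q))=True (r U q)=True r=True q=False X(G(r))=False G(r)=False
s_3={q,r}: (F((r U q)) U X(G(r)))=False F((r U q))=True (r U q)=True r=True q=True X(G(r))=False G(r)=False
s_4={p}: (F((r U q)) U X(G(r)))=False F((r U q))=True (r U q)=False r=False q=False X(G(r))=False G(r)=False
s_5={q,r,s}: (F((r U q)) U X(G(r)))=False F((r U q))=True (r U q)=True r=True q=True X(G(r))=False G(r)=False
s_6={q}: (F((r U q)) U X(G(r)))=False F((r U q))=True (r U q)=True r=False q=True X(G(r))=False G(r)=False
s_7={p,q,s}: (F((r U q)) U X(G(r)))=False F((r U q))=True (r U q)=True r=False q=True X(G(r))=False G(r)=False
Evaluating at position 5: result = False

Answer: false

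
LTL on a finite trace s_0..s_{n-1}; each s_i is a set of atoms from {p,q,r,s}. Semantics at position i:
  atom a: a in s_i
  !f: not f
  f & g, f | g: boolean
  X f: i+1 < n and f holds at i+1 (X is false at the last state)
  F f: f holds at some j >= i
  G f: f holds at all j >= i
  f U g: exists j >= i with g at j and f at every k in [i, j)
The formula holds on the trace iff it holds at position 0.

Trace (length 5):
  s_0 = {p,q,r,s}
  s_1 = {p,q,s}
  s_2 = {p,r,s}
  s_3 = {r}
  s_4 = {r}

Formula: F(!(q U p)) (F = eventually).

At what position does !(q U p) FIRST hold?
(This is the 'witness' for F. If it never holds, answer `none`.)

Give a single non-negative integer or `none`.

Answer: 3

Derivation:
s_0={p,q,r,s}: !(q U p)=False (q U p)=True q=True p=True
s_1={p,q,s}: !(q U p)=False (q U p)=True q=True p=True
s_2={p,r,s}: !(q U p)=False (q U p)=True q=False p=True
s_3={r}: !(q U p)=True (q U p)=False q=False p=False
s_4={r}: !(q U p)=True (q U p)=False q=False p=False
F(!(q U p)) holds; first witness at position 3.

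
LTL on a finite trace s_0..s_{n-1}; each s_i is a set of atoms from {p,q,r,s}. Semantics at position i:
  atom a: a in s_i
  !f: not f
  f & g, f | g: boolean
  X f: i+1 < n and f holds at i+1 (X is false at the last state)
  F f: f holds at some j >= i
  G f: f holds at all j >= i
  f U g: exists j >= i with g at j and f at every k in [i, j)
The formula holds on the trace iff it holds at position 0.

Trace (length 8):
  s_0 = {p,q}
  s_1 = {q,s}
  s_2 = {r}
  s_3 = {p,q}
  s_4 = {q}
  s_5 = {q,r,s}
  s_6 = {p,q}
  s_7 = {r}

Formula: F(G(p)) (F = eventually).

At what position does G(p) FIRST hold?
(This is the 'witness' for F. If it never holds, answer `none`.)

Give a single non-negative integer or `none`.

s_0={p,q}: G(p)=False p=True
s_1={q,s}: G(p)=False p=False
s_2={r}: G(p)=False p=False
s_3={p,q}: G(p)=False p=True
s_4={q}: G(p)=False p=False
s_5={q,r,s}: G(p)=False p=False
s_6={p,q}: G(p)=False p=True
s_7={r}: G(p)=False p=False
F(G(p)) does not hold (no witness exists).

Answer: none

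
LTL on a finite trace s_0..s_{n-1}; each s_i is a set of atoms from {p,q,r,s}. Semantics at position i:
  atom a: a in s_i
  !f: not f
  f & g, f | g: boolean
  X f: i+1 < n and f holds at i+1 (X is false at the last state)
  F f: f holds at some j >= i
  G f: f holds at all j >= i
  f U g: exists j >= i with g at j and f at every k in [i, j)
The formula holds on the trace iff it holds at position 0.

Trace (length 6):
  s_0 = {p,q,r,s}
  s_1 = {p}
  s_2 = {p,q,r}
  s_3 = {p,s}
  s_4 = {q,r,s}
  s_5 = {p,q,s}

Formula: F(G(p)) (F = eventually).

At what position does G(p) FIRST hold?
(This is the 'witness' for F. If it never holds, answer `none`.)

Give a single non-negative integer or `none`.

s_0={p,q,r,s}: G(p)=False p=True
s_1={p}: G(p)=False p=True
s_2={p,q,r}: G(p)=False p=True
s_3={p,s}: G(p)=False p=True
s_4={q,r,s}: G(p)=False p=False
s_5={p,q,s}: G(p)=True p=True
F(G(p)) holds; first witness at position 5.

Answer: 5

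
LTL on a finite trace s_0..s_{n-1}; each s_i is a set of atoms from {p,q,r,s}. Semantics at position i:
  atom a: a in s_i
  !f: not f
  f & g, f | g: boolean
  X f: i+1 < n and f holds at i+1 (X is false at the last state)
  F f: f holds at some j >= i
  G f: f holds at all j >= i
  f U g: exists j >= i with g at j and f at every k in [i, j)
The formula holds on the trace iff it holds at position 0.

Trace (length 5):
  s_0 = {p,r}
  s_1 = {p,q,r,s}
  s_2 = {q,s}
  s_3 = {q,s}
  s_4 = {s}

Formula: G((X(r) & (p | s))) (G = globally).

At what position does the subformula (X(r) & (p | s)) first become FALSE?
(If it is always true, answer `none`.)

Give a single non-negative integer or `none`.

Answer: 1

Derivation:
s_0={p,r}: (X(r) & (p | s))=True X(r)=True r=True (p | s)=True p=True s=False
s_1={p,q,r,s}: (X(r) & (p | s))=False X(r)=False r=True (p | s)=True p=True s=True
s_2={q,s}: (X(r) & (p | s))=False X(r)=False r=False (p | s)=True p=False s=True
s_3={q,s}: (X(r) & (p | s))=False X(r)=False r=False (p | s)=True p=False s=True
s_4={s}: (X(r) & (p | s))=False X(r)=False r=False (p | s)=True p=False s=True
G((X(r) & (p | s))) holds globally = False
First violation at position 1.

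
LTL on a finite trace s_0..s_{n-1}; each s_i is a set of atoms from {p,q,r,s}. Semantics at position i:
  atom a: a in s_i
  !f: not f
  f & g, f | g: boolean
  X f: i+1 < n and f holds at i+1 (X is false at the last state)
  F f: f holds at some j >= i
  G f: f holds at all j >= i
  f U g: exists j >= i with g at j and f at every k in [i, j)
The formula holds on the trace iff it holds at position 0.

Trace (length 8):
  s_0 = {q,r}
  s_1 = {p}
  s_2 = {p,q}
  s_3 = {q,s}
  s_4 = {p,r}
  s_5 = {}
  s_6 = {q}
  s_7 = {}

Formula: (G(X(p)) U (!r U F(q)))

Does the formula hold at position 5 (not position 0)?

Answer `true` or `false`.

s_0={q,r}: (G(X(p)) U (!r U F(q)))=True G(X(p))=False X(p)=True p=False (!r U F(q))=True !r=False r=True F(q)=True q=True
s_1={p}: (G(X(p)) U (!r U F(q)))=True G(X(p))=False X(p)=True p=True (!r U F(q))=True !r=True r=False F(q)=True q=False
s_2={p,q}: (G(X(p)) U (!r U F(q)))=True G(X(p))=False X(p)=False p=True (!r U F(q))=True !r=True r=False F(q)=True q=True
s_3={q,s}: (G(X(p)) U (!r U F(q)))=True G(X(p))=False X(p)=True p=False (!r U F(q))=True !r=True r=False F(q)=True q=True
s_4={p,r}: (G(X(p)) U (!r U F(q)))=True G(X(p))=False X(p)=False p=True (!r U F(q))=True !r=False r=True F(q)=True q=False
s_5={}: (G(X(p)) U (!r U F(q)))=True G(X(p))=False X(p)=False p=False (!r U F(q))=True !r=True r=False F(q)=True q=False
s_6={q}: (G(X(p)) U (!r U F(q)))=True G(X(p))=False X(p)=False p=False (!r U F(q))=True !r=True r=False F(q)=True q=True
s_7={}: (G(X(p)) U (!r U F(q)))=False G(X(p))=False X(p)=False p=False (!r U F(q))=False !r=True r=False F(q)=False q=False
Evaluating at position 5: result = True

Answer: true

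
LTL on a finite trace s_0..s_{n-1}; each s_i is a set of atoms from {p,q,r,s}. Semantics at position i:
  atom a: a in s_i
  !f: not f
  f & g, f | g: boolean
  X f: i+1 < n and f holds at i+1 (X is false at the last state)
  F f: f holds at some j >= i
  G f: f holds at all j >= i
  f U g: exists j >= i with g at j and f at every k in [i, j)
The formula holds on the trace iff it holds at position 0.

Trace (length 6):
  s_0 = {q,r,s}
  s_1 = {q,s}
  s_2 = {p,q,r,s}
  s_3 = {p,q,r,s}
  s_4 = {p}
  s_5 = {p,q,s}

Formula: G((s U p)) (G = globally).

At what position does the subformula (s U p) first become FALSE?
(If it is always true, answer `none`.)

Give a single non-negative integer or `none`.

s_0={q,r,s}: (s U p)=True s=True p=False
s_1={q,s}: (s U p)=True s=True p=False
s_2={p,q,r,s}: (s U p)=True s=True p=True
s_3={p,q,r,s}: (s U p)=True s=True p=True
s_4={p}: (s U p)=True s=False p=True
s_5={p,q,s}: (s U p)=True s=True p=True
G((s U p)) holds globally = True
No violation — formula holds at every position.

Answer: none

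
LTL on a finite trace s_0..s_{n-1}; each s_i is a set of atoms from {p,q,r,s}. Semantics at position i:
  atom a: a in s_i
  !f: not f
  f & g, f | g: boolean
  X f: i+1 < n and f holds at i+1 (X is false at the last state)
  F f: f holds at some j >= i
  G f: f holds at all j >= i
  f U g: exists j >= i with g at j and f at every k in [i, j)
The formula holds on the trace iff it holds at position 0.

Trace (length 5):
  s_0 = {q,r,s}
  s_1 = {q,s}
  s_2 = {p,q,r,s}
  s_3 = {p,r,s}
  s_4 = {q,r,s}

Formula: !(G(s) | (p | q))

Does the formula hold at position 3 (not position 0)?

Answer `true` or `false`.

s_0={q,r,s}: !(G(s) | (p | q))=False (G(s) | (p | q))=True G(s)=True s=True (p | q)=True p=False q=True
s_1={q,s}: !(G(s) | (p | q))=False (G(s) | (p | q))=True G(s)=True s=True (p | q)=True p=False q=True
s_2={p,q,r,s}: !(G(s) | (p | q))=False (G(s) | (p | q))=True G(s)=True s=True (p | q)=True p=True q=True
s_3={p,r,s}: !(G(s) | (p | q))=False (G(s) | (p | q))=True G(s)=True s=True (p | q)=True p=True q=False
s_4={q,r,s}: !(G(s) | (p | q))=False (G(s) | (p | q))=True G(s)=True s=True (p | q)=True p=False q=True
Evaluating at position 3: result = False

Answer: false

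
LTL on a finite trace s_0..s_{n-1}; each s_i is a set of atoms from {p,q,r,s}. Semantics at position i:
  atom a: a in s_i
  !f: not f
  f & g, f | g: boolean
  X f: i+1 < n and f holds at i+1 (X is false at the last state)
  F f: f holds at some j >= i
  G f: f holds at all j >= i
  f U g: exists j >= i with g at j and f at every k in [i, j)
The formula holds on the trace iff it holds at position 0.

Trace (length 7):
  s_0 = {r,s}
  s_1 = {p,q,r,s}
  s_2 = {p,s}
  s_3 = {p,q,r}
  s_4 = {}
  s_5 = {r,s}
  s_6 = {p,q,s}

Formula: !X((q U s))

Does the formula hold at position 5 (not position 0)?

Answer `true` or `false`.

s_0={r,s}: !X((q U s))=False X((q U s))=True (q U s)=True q=False s=True
s_1={p,q,r,s}: !X((q U s))=False X((q U s))=True (q U s)=True q=True s=True
s_2={p,s}: !X((q U s))=True X((q U s))=False (q U s)=True q=False s=True
s_3={p,q,r}: !X((q U s))=True X((q U s))=False (q U s)=False q=True s=False
s_4={}: !X((q U s))=False X((q U s))=True (q U s)=False q=False s=False
s_5={r,s}: !X((q U s))=False X((q U s))=True (q U s)=True q=False s=True
s_6={p,q,s}: !X((q U s))=True X((q U s))=False (q U s)=True q=True s=True
Evaluating at position 5: result = False

Answer: false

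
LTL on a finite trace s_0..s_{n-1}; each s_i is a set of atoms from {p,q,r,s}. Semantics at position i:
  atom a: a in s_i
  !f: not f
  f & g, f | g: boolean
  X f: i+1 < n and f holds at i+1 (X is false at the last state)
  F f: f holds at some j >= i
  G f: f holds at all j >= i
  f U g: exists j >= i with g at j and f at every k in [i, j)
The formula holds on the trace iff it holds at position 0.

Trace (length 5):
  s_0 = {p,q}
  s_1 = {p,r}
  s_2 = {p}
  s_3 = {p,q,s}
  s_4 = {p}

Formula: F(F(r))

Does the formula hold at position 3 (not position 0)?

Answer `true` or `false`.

s_0={p,q}: F(F(r))=True F(r)=True r=False
s_1={p,r}: F(F(r))=True F(r)=True r=True
s_2={p}: F(F(r))=False F(r)=False r=False
s_3={p,q,s}: F(F(r))=False F(r)=False r=False
s_4={p}: F(F(r))=False F(r)=False r=False
Evaluating at position 3: result = False

Answer: false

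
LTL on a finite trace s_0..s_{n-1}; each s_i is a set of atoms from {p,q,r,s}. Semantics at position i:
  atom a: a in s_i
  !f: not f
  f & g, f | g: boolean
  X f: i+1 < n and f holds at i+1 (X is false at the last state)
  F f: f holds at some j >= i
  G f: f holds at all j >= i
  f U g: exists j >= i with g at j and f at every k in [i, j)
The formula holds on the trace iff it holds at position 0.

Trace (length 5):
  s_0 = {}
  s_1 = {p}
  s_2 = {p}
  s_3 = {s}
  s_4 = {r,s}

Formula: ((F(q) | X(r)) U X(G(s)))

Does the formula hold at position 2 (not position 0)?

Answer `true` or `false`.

s_0={}: ((F(q) | X(r)) U X(G(s)))=False (F(q) | X(r))=False F(q)=False q=False X(r)=False r=False X(G(s))=False G(s)=False s=False
s_1={p}: ((F(q) | X(r)) U X(G(s)))=False (F(q) | X(r))=False F(q)=False q=False X(r)=False r=False X(G(s))=False G(s)=False s=False
s_2={p}: ((F(q) | X(r)) U X(G(s)))=True (F(q) | X(r))=False F(q)=False q=False X(r)=False r=False X(G(s))=True G(s)=False s=False
s_3={s}: ((F(q) | X(r)) U X(G(s)))=True (F(q) | X(r))=True F(q)=False q=False X(r)=True r=False X(G(s))=True G(s)=True s=True
s_4={r,s}: ((F(q) | X(r)) U X(G(s)))=False (F(q) | X(r))=False F(q)=False q=False X(r)=False r=True X(G(s))=False G(s)=True s=True
Evaluating at position 2: result = True

Answer: true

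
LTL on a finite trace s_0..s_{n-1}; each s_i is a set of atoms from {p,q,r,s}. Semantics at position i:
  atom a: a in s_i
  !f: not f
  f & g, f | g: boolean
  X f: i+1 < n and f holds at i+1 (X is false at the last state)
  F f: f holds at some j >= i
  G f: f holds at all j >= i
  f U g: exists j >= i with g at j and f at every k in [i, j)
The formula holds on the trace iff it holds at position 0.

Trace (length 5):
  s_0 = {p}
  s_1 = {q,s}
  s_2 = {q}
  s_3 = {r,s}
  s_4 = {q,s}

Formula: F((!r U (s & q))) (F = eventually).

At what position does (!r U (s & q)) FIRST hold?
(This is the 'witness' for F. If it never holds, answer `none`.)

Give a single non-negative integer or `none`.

Answer: 0

Derivation:
s_0={p}: (!r U (s & q))=True !r=True r=False (s & q)=False s=False q=False
s_1={q,s}: (!r U (s & q))=True !r=True r=False (s & q)=True s=True q=True
s_2={q}: (!r U (s & q))=False !r=True r=False (s & q)=False s=False q=True
s_3={r,s}: (!r U (s & q))=False !r=False r=True (s & q)=False s=True q=False
s_4={q,s}: (!r U (s & q))=True !r=True r=False (s & q)=True s=True q=True
F((!r U (s & q))) holds; first witness at position 0.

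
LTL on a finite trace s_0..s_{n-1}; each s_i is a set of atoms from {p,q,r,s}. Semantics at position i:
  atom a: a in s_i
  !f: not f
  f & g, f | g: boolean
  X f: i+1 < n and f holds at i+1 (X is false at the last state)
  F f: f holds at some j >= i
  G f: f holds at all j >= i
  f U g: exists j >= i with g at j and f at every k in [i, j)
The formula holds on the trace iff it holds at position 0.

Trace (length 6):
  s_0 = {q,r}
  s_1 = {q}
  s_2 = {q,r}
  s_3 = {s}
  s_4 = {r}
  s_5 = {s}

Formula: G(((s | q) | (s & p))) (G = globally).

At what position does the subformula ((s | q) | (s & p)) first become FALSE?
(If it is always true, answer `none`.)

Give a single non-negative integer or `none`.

s_0={q,r}: ((s | q) | (s & p))=True (s | q)=True s=False q=True (s & p)=False p=False
s_1={q}: ((s | q) | (s & p))=True (s | q)=True s=False q=True (s & p)=False p=False
s_2={q,r}: ((s | q) | (s & p))=True (s | q)=True s=False q=True (s & p)=False p=False
s_3={s}: ((s | q) | (s & p))=True (s | q)=True s=True q=False (s & p)=False p=False
s_4={r}: ((s | q) | (s & p))=False (s | q)=False s=False q=False (s & p)=False p=False
s_5={s}: ((s | q) | (s & p))=True (s | q)=True s=True q=False (s & p)=False p=False
G(((s | q) | (s & p))) holds globally = False
First violation at position 4.

Answer: 4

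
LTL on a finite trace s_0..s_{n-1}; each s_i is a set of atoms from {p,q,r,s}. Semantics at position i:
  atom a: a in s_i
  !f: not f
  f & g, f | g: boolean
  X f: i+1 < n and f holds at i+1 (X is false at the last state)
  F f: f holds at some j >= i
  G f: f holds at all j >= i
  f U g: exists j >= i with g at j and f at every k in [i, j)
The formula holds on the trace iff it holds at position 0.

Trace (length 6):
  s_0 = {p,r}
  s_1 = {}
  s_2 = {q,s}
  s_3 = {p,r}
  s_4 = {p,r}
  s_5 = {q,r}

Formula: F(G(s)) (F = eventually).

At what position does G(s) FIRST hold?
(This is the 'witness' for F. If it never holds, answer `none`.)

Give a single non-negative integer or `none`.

Answer: none

Derivation:
s_0={p,r}: G(s)=False s=False
s_1={}: G(s)=False s=False
s_2={q,s}: G(s)=False s=True
s_3={p,r}: G(s)=False s=False
s_4={p,r}: G(s)=False s=False
s_5={q,r}: G(s)=False s=False
F(G(s)) does not hold (no witness exists).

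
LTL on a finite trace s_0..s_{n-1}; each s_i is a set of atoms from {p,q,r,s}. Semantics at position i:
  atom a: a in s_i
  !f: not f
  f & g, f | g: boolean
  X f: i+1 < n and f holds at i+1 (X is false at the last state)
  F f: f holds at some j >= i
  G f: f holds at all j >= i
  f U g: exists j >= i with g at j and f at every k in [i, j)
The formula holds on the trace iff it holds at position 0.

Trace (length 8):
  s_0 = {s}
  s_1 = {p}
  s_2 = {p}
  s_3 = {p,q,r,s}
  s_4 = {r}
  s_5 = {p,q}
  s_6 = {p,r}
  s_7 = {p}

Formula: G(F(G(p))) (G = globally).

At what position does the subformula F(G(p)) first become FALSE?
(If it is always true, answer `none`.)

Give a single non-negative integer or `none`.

s_0={s}: F(G(p))=True G(p)=False p=False
s_1={p}: F(G(p))=True G(p)=False p=True
s_2={p}: F(G(p))=True G(p)=False p=True
s_3={p,q,r,s}: F(G(p))=True G(p)=False p=True
s_4={r}: F(G(p))=True G(p)=False p=False
s_5={p,q}: F(G(p))=True G(p)=True p=True
s_6={p,r}: F(G(p))=True G(p)=True p=True
s_7={p}: F(G(p))=True G(p)=True p=True
G(F(G(p))) holds globally = True
No violation — formula holds at every position.

Answer: none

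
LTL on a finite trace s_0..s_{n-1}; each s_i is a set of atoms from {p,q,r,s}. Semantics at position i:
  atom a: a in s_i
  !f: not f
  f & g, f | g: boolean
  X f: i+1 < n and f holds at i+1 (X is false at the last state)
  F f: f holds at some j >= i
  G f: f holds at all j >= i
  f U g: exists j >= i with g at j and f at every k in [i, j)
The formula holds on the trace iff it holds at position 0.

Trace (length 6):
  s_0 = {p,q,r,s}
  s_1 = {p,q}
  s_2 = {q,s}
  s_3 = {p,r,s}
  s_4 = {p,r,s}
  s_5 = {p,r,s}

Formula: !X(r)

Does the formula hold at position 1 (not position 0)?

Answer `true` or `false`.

s_0={p,q,r,s}: !X(r)=True X(r)=False r=True
s_1={p,q}: !X(r)=True X(r)=False r=False
s_2={q,s}: !X(r)=False X(r)=True r=False
s_3={p,r,s}: !X(r)=False X(r)=True r=True
s_4={p,r,s}: !X(r)=False X(r)=True r=True
s_5={p,r,s}: !X(r)=True X(r)=False r=True
Evaluating at position 1: result = True

Answer: true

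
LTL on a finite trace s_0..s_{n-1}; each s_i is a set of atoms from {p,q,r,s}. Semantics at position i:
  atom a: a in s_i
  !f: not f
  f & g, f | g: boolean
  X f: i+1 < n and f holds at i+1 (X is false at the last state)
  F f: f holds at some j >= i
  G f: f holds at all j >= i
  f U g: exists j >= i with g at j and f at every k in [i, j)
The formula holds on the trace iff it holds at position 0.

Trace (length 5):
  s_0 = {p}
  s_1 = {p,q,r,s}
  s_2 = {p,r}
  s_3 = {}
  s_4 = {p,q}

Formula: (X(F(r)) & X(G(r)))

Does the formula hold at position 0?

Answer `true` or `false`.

Answer: false

Derivation:
s_0={p}: (X(F(r)) & X(G(r)))=False X(F(r))=True F(r)=True r=False X(G(r))=False G(r)=False
s_1={p,q,r,s}: (X(F(r)) & X(G(r)))=False X(F(r))=True F(r)=True r=True X(G(r))=False G(r)=False
s_2={p,r}: (X(F(r)) & X(G(r)))=False X(F(r))=False F(r)=True r=True X(G(r))=False G(r)=False
s_3={}: (X(F(r)) & X(G(r)))=False X(F(r))=False F(r)=False r=False X(G(r))=False G(r)=False
s_4={p,q}: (X(F(r)) & X(G(r)))=False X(F(r))=False F(r)=False r=False X(G(r))=False G(r)=False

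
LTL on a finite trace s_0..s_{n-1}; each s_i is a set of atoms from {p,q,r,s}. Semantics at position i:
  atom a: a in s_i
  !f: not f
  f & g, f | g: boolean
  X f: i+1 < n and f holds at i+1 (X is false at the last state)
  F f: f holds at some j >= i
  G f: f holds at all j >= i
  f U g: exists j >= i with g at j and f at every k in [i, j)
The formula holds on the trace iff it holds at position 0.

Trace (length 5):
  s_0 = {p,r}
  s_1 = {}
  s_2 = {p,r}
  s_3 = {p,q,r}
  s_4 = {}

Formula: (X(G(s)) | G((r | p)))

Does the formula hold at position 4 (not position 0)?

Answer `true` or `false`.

s_0={p,r}: (X(G(s)) | G((r | p)))=False X(G(s))=False G(s)=False s=False G((r | p))=False (r | p)=True r=True p=True
s_1={}: (X(G(s)) | G((r | p)))=False X(G(s))=False G(s)=False s=False G((r | p))=False (r | p)=False r=False p=False
s_2={p,r}: (X(G(s)) | G((r | p)))=False X(G(s))=False G(s)=False s=False G((r | p))=False (r | p)=True r=True p=True
s_3={p,q,r}: (X(G(s)) | G((r | p)))=False X(G(s))=False G(s)=False s=False G((r | p))=False (r | p)=True r=True p=True
s_4={}: (X(G(s)) | G((r | p)))=False X(G(s))=False G(s)=False s=False G((r | p))=False (r | p)=False r=False p=False
Evaluating at position 4: result = False

Answer: false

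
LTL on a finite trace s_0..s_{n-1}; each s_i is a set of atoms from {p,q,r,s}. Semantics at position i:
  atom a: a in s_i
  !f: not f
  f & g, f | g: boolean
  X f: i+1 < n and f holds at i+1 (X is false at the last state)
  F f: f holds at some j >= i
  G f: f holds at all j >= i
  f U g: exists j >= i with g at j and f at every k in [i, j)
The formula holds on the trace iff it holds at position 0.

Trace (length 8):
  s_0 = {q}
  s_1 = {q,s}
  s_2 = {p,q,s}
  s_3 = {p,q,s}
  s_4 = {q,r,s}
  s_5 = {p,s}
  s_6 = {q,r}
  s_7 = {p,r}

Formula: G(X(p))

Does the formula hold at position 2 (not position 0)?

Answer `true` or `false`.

Answer: false

Derivation:
s_0={q}: G(X(p))=False X(p)=False p=False
s_1={q,s}: G(X(p))=False X(p)=True p=False
s_2={p,q,s}: G(X(p))=False X(p)=True p=True
s_3={p,q,s}: G(X(p))=False X(p)=False p=True
s_4={q,r,s}: G(X(p))=False X(p)=True p=False
s_5={p,s}: G(X(p))=False X(p)=False p=True
s_6={q,r}: G(X(p))=False X(p)=True p=False
s_7={p,r}: G(X(p))=False X(p)=False p=True
Evaluating at position 2: result = False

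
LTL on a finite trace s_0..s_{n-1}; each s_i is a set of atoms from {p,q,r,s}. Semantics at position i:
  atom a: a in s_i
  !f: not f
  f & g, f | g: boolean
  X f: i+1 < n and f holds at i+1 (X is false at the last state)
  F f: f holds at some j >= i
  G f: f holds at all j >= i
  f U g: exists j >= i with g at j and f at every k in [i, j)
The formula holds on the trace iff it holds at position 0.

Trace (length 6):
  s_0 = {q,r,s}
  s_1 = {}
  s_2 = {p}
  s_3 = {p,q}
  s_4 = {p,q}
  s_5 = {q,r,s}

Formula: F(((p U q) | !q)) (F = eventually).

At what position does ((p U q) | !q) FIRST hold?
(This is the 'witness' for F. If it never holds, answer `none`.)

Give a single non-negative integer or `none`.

s_0={q,r,s}: ((p U q) | !q)=True (p U q)=True p=False q=True !q=False
s_1={}: ((p U q) | !q)=True (p U q)=False p=False q=False !q=True
s_2={p}: ((p U q) | !q)=True (p U q)=True p=True q=False !q=True
s_3={p,q}: ((p U q) | !q)=True (p U q)=True p=True q=True !q=False
s_4={p,q}: ((p U q) | !q)=True (p U q)=True p=True q=True !q=False
s_5={q,r,s}: ((p U q) | !q)=True (p U q)=True p=False q=True !q=False
F(((p U q) | !q)) holds; first witness at position 0.

Answer: 0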